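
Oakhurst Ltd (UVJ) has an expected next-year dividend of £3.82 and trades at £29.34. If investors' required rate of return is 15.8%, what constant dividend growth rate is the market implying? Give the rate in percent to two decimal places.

From P₀ = D₁/(r − g), the implied growth is g = r − D₁/P₀.
g = 0.158 − 3.82/29.34 = 0.158 − 0.13020 = 0.02780

2.78%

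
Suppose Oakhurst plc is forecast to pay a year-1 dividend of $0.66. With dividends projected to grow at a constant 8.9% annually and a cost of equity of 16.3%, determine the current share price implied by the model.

Gordon growth model: P₀ = D₁/(r − g), with D₁ = 0.66 given directly.
P₀ = 0.6600 / (0.163 − 0.089) = 0.6600 / 0.074 = 8.9189

$8.92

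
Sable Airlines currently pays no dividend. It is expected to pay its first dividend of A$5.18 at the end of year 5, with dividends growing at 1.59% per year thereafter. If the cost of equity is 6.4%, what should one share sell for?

A$84.03

Deferred-dividend DDM. At t=4 the remaining stream is a growing perpetuity with first payment D_5 = 5.18.
V_4 = D_5/(r−g) = 5.18/(0.064−0.0159) = 107.6923
P₀ = V_4/(1+r)^4 = 107.6923/(1+0.064)^4 = 84.0269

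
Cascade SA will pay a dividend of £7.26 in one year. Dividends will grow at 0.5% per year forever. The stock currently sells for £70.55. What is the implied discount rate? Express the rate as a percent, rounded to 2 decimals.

10.79%

Rearranging the constant-growth DDM: r = D₁/P₀ + g.
r = 7.2600 / 70.55 + 0.005 = 0.10291 + 0.005 = 0.10791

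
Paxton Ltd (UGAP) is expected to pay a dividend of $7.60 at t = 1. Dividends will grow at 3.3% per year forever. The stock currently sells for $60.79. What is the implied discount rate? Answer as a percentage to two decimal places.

15.80%

Rearranging the constant-growth DDM: r = D₁/P₀ + g.
r = 7.6000 / 60.79 + 0.033 = 0.12502 + 0.033 = 0.15802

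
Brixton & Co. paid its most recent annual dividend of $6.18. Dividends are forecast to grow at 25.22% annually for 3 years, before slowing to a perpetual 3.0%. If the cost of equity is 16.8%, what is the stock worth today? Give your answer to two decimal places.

$78.18

Two-stage DDM. Project D₁…D_3 at 0.2522, terminal growth 0.03, discount at r = 0.168.
D_1 = 7.7386
D_2 = 9.6903
D_3 = 12.1342
Terminal value at t=3: TV = D_4/(r−g) = 12.4982/(0.168−0.03) = 90.5665
P₀ = 7.7386/(1+0.168)^1 + 9.6903/(1+0.168)^2 + 12.1342/(1+0.168)^3 + 90.5665/(1+0.168)^3 = 78.1819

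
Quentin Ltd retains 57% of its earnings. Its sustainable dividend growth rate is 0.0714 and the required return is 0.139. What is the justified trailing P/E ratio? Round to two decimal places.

Payout ratio b = 1 − 0.57 = 0.43.
Justified trailing P/E = b(1+g)/(r−g) = 0.43×(1+0.0714)/(0.139−0.0714) = 6.8151

6.82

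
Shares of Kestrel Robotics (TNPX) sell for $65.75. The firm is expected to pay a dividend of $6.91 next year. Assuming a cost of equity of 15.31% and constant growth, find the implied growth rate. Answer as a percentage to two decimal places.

From P₀ = D₁/(r − g), the implied growth is g = r − D₁/P₀.
g = 0.1531 − 6.91/65.75 = 0.1531 − 0.10510 = 0.04800

4.80%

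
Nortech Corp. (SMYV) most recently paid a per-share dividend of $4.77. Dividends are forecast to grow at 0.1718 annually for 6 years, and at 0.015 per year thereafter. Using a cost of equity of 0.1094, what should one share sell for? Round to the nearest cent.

Two-stage DDM. Project D₁…D_6 at 0.1718, terminal growth 0.015, discount at r = 0.1094.
D_1 = 5.5895
D_2 = 6.5498
D_3 = 7.6750
D_4 = 8.9936
D_5 = 10.5387
D_6 = 12.3492
Terminal value at t=6: TV = D_7/(r−g) = 12.5345/(0.1094−0.015) = 132.7802
P₀ = 5.5895/(1+0.1094)^1 + 6.5498/(1+0.1094)^2 + 7.6750/(1+0.1094)^3 + 8.9936/(1+0.1094)^4 + 10.5387/(1+0.1094)^5 + 12.3492/(1+0.1094)^6 + 132.7802/(1+0.1094)^6 = 106.0335

$106.03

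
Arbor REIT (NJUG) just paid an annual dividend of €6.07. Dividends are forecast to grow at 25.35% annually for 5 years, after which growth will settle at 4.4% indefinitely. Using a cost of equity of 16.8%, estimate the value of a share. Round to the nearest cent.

€110.46

Two-stage DDM. Project D₁…D_5 at 0.2535, terminal growth 0.044, discount at r = 0.168.
D_1 = 7.6087
D_2 = 9.5376
D_3 = 11.9553
D_4 = 14.9860
D_5 = 18.7850
Terminal value at t=5: TV = D_6/(r−g) = 19.6115/(0.168−0.044) = 158.1573
P₀ = 7.6087/(1+0.168)^1 + 9.5376/(1+0.168)^2 + 11.9553/(1+0.168)^3 + 14.9860/(1+0.168)^4 + 18.7850/(1+0.168)^5 + 158.1573/(1+0.168)^5 = 110.4594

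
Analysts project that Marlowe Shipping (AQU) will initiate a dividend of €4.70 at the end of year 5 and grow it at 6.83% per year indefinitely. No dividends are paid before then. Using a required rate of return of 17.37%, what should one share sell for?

Deferred-dividend DDM. At t=4 the remaining stream is a growing perpetuity with first payment D_5 = 4.70.
V_4 = D_5/(r−g) = 4.70/(0.1737−0.0683) = 44.5920
P₀ = V_4/(1+r)^4 = 44.5920/(1+0.1737)^4 = 23.4979

€23.50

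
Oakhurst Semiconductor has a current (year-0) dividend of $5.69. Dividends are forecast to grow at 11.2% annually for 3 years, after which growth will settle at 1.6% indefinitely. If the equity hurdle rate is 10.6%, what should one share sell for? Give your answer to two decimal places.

Two-stage DDM. Project D₁…D_3 at 0.112, terminal growth 0.016, discount at r = 0.106.
D_1 = 6.3273
D_2 = 7.0359
D_3 = 7.8240
Terminal value at t=3: TV = D_4/(r−g) = 7.9491/(0.106−0.016) = 88.3238
P₀ = 6.3273/(1+0.106)^1 + 7.0359/(1+0.106)^2 + 7.8240/(1+0.106)^3 + 88.3238/(1+0.106)^3 = 82.5407

$82.54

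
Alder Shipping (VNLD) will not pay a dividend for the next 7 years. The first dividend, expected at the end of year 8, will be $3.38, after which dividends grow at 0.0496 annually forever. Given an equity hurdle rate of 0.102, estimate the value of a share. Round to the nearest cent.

$32.68

Deferred-dividend DDM. At t=7 the remaining stream is a growing perpetuity with first payment D_8 = 3.38.
V_7 = D_8/(r−g) = 3.38/(0.102−0.0496) = 64.5038
P₀ = V_7/(1+r)^7 = 64.5038/(1+0.102)^7 = 32.6824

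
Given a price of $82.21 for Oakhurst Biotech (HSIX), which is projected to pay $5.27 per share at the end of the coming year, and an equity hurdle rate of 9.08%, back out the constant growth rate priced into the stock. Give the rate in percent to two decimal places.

From P₀ = D₁/(r − g), the implied growth is g = r − D₁/P₀.
g = 0.0908 − 5.27/82.21 = 0.0908 − 0.06410 = 0.02670

2.67%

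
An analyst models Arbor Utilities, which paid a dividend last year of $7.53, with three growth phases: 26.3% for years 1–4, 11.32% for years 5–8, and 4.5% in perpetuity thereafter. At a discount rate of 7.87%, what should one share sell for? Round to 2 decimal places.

Three-stage DDM. Project D₁…D_8; terminal Gordon value at t=8 with g = 0.045; discount at r = 0.0787.
D_1 = 9.5104
D_2 = 12.0116
D_3 = 15.1707
D_4 = 19.1606
D_5 = 21.3295
D_6 = 23.7440
D_7 = 26.4319
D_8 = 29.4240
TV_8 = 30.7480/(0.0787−0.045) = 912.4048
P₀ = Σ Dₜ/(1+r)ᵗ + TV_8/(1+r)^8 = 604.3738

$604.37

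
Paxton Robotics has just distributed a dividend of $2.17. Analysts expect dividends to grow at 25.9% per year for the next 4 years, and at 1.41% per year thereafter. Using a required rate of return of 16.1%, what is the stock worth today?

$31.39

Two-stage DDM. Project D₁…D_4 at 0.259, terminal growth 0.0141, discount at r = 0.161.
D_1 = 2.7320
D_2 = 3.4396
D_3 = 4.3305
D_4 = 5.4521
Terminal value at t=4: TV = D_5/(r−g) = 5.5290/(0.161−0.0141) = 37.6376
P₀ = 2.7320/(1+0.161)^1 + 3.4396/(1+0.161)^2 + 4.3305/(1+0.161)^3 + 5.4521/(1+0.161)^4 + 37.6376/(1+0.161)^4 = 31.3883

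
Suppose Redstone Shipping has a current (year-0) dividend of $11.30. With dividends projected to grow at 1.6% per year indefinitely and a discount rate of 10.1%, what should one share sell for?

$135.07

Gordon growth model: P₀ = D₁/(r − g). D₁ = 11.30 × (1 + 0.016) = 11.4808.
P₀ = 11.4808 / (0.101 − 0.016) = 11.4808 / 0.085 = 135.0682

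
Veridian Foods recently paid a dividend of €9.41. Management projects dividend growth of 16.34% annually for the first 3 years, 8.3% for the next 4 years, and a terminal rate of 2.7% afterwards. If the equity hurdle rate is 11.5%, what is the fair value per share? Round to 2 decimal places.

€181.56

Three-stage DDM. Project D₁…D_7; terminal Gordon value at t=7 with g = 0.027; discount at r = 0.115.
D_1 = 10.9476
D_2 = 12.7364
D_3 = 14.8176
D_4 = 16.0474
D_5 = 17.3794
D_6 = 18.8218
D_7 = 20.3841
TV_7 = 20.9344/(0.115−0.027) = 237.8912
P₀ = Σ Dₜ/(1+r)ᵗ + TV_7/(1+r)^7 = 181.5626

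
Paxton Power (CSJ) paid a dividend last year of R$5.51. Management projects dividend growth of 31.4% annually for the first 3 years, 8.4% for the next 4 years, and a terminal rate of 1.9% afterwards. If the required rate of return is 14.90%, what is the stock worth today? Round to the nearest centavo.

R$101.48

Three-stage DDM. Project D₁…D_7; terminal Gordon value at t=7 with g = 0.019; discount at r = 0.149.
D_1 = 7.2401
D_2 = 9.5135
D_3 = 12.5008
D_4 = 13.5509
D_5 = 14.6891
D_6 = 15.9230
D_7 = 17.2606
TV_7 = 17.5885/(0.149−0.019) = 135.2962
P₀ = Σ Dₜ/(1+r)ᵗ + TV_7/(1+r)^7 = 101.4801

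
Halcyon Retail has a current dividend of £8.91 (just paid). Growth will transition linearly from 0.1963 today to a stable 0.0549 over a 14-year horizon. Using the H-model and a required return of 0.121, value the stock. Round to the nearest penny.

H-model: P₀ = D₀[(1+g_L) + H(g_S−g_L)]/(r−g_L), with H = 14/2 = 7.
P₀ = 8.91 × [(1+0.0549) + 7×(0.1963−0.0549)] / (0.121−0.0549)
   = 8.91 × 2.0447 / 0.0661 = 275.6169

£275.62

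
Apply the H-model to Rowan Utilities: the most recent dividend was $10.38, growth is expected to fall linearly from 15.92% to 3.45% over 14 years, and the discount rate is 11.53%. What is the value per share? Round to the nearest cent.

$245.03

H-model: P₀ = D₀[(1+g_L) + H(g_S−g_L)]/(r−g_L), with H = 14/2 = 7.
P₀ = 10.38 × [(1+0.0345) + 7×(0.1592−0.0345)] / (0.1153−0.0345)
   = 10.38 × 1.9074 / 0.0808 = 245.0348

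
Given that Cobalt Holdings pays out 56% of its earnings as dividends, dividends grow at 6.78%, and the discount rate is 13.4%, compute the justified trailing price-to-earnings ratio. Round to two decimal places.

9.03

Justified trailing P/E = b(1+g)/(r−g) = 0.56×(1+0.0678)/(0.134−0.0678) = 9.0327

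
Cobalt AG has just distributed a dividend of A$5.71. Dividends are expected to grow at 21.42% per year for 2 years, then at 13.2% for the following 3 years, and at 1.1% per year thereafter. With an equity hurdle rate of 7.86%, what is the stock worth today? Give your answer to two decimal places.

Three-stage DDM. Project D₁…D_5; terminal Gordon value at t=5 with g = 0.011; discount at r = 0.0786.
D_1 = 6.9331
D_2 = 8.4181
D_3 = 9.5293
D_4 = 10.7872
D_5 = 12.2111
TV_5 = 12.3455/(0.0786−0.011) = 182.6250
P₀ = Σ Dₜ/(1+r)ᵗ + TV_5/(1+r)^5 = 162.6932

A$162.69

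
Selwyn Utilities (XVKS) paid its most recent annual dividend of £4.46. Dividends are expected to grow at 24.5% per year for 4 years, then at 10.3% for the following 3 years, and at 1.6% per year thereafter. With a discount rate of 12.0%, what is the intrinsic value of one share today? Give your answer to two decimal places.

Three-stage DDM. Project D₁…D_7; terminal Gordon value at t=7 with g = 0.016; discount at r = 0.12.
D_1 = 5.5527
D_2 = 6.9131
D_3 = 8.6068
D_4 = 10.7155
D_5 = 11.8192
D_6 = 13.0366
D_7 = 14.3793
TV_7 = 14.6094/(0.12−0.016) = 140.4750
P₀ = Σ Dₜ/(1+r)ᵗ + TV_7/(1+r)^7 = 106.7644

£106.76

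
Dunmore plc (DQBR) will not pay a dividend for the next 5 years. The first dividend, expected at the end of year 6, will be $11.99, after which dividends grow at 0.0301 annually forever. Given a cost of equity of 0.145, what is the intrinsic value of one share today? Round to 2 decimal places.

$53.02

Deferred-dividend DDM. At t=5 the remaining stream is a growing perpetuity with first payment D_6 = 11.99.
V_5 = D_6/(r−g) = 11.99/(0.145−0.0301) = 104.3516
P₀ = V_5/(1+r)^5 = 104.3516/(1+0.145)^5 = 53.0239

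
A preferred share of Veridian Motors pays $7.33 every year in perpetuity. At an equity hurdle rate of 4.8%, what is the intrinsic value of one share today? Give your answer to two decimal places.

$152.71

Zero-growth DDM (perpetuity): P₀ = D/r = 7.33 / 0.048 = 152.7083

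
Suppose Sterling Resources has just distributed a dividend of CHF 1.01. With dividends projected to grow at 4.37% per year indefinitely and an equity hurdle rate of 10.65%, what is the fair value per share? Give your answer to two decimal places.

CHF 16.79

Gordon growth model: P₀ = D₁/(r − g). D₁ = 1.01 × (1 + 0.0437) = 1.0541.
P₀ = 1.0541 / (0.1065 − 0.0437) = 1.0541 / 0.0628 = 16.7856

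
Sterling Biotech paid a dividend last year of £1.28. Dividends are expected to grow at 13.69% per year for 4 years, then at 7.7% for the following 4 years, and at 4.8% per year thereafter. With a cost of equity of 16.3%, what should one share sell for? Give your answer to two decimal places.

£16.55

Three-stage DDM. Project D₁…D_8; terminal Gordon value at t=8 with g = 0.048; discount at r = 0.163.
D_1 = 1.4552
D_2 = 1.6545
D_3 = 1.8809
D_4 = 2.1384
D_5 = 2.3031
D_6 = 2.4804
D_7 = 2.6714
D_8 = 2.8771
TV_8 = 3.0152/(0.163−0.048) = 26.2196
P₀ = Σ Dₜ/(1+r)ᵗ + TV_8/(1+r)^8 = 16.5460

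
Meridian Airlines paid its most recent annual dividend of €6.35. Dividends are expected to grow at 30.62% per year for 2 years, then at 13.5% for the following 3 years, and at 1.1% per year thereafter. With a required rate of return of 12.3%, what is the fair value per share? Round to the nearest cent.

€122.36

Three-stage DDM. Project D₁…D_5; terminal Gordon value at t=5 with g = 0.011; discount at r = 0.123.
D_1 = 8.2944
D_2 = 10.8341
D_3 = 12.2967
D_4 = 13.9568
D_5 = 15.8409
TV_5 = 16.0152/(0.123−0.011) = 142.9927
P₀ = Σ Dₜ/(1+r)ᵗ + TV_5/(1+r)^5 = 122.3637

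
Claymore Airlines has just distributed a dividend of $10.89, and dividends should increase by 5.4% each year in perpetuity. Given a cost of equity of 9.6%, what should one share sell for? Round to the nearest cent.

Gordon growth model: P₀ = D₁/(r − g). D₁ = 10.89 × (1 + 0.054) = 11.4781.
P₀ = 11.4781 / (0.096 − 0.054) = 11.4781 / 0.042 = 273.2871

$273.29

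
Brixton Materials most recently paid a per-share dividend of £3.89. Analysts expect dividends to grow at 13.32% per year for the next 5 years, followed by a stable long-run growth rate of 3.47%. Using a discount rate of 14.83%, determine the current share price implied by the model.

£51.86

Two-stage DDM. Project D₁…D_5 at 0.1332, terminal growth 0.0347, discount at r = 0.1483.
D_1 = 4.4081
D_2 = 4.9953
D_3 = 5.6607
D_4 = 6.4147
D_5 = 7.2691
Terminal value at t=5: TV = D_6/(r−g) = 7.5214/(0.1483−0.0347) = 66.2092
P₀ = 4.4081/(1+0.1483)^1 + 4.9953/(1+0.1483)^2 + 5.6607/(1+0.1483)^3 + 6.4147/(1+0.1483)^4 + 7.2691/(1+0.1483)^5 + 66.2092/(1+0.1483)^5 = 51.8581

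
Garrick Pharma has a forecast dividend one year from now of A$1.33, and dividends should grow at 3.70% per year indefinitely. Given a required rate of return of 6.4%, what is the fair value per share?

Gordon growth model: P₀ = D₁/(r − g), with D₁ = 1.33 given directly.
P₀ = 1.3300 / (0.064 − 0.037) = 1.3300 / 0.027 = 49.2593

A$49.26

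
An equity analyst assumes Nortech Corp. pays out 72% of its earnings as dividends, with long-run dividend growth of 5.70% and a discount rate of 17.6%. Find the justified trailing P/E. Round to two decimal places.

Justified trailing P/E = b(1+g)/(r−g) = 0.72×(1+0.057)/(0.176−0.057) = 6.3953

6.40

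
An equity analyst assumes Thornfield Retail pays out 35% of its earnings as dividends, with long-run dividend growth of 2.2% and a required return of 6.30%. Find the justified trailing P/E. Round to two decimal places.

Justified trailing P/E = b(1+g)/(r−g) = 0.35×(1+0.022)/(0.063−0.022) = 8.7244

8.72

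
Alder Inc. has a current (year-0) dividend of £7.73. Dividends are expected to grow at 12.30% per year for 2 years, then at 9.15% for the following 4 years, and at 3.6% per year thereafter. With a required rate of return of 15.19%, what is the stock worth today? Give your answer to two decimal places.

Three-stage DDM. Project D₁…D_6; terminal Gordon value at t=6 with g = 0.036; discount at r = 0.1519.
D_1 = 8.6808
D_2 = 9.7485
D_3 = 10.6405
D_4 = 11.6141
D_5 = 12.6768
D_6 = 13.8367
TV_6 = 14.3349/(0.1519−0.036) = 123.6831
P₀ = Σ Dₜ/(1+r)ᵗ + TV_6/(1+r)^6 = 93.5600

£93.56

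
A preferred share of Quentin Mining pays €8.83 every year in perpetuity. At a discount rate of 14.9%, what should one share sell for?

€59.26

Zero-growth DDM (perpetuity): P₀ = D/r = 8.83 / 0.149 = 59.2617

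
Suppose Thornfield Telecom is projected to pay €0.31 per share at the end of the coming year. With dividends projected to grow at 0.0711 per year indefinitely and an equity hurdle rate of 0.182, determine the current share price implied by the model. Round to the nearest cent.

€2.80

Gordon growth model: P₀ = D₁/(r − g), with D₁ = 0.31 given directly.
P₀ = 0.3100 / (0.182 − 0.0711) = 0.3100 / 0.1109 = 2.7953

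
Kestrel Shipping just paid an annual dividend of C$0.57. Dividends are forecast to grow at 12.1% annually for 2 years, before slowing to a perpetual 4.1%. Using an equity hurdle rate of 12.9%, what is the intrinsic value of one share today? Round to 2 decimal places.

Two-stage DDM. Project D₁…D_2 at 0.121, terminal growth 0.041, discount at r = 0.129.
D_1 = 0.6390
D_2 = 0.7163
Terminal value at t=2: TV = D_3/(r−g) = 0.7457/(0.129−0.041) = 8.4733
P₀ = 0.6390/(1+0.129)^1 + 0.7163/(1+0.129)^2 + 8.4733/(1+0.129)^2 = 7.7755

C$7.78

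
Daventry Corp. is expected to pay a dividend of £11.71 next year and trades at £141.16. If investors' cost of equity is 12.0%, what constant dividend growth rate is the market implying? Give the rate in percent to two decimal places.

From P₀ = D₁/(r − g), the implied growth is g = r − D₁/P₀.
g = 0.12 − 11.71/141.16 = 0.12 − 0.08296 = 0.03704

3.70%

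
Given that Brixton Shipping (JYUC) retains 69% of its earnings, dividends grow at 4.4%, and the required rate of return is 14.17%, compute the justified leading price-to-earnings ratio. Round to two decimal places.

3.17

Payout ratio b = 1 − 0.69 = 0.31.
Justified leading P/E = b/(r−g) = 0.31/(0.1417−0.044) = 3.1730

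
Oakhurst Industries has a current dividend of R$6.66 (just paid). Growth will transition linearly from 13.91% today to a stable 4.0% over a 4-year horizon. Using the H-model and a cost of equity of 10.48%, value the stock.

R$127.26

H-model: P₀ = D₀[(1+g_L) + H(g_S−g_L)]/(r−g_L), with H = 4/2 = 2.
P₀ = 6.66 × [(1+0.04) + 2×(0.1391−0.04)] / (0.1048−0.04)
   = 6.66 × 1.2382 / 0.0648 = 127.2594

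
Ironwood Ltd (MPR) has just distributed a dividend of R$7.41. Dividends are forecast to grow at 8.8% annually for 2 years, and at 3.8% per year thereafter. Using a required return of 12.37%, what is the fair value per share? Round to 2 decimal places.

R$98.26

Two-stage DDM. Project D₁…D_2 at 0.088, terminal growth 0.038, discount at r = 0.1237.
D_1 = 8.0621
D_2 = 8.7715
Terminal value at t=2: TV = D_3/(r−g) = 9.1049/(0.1237−0.038) = 106.2411
P₀ = 8.0621/(1+0.1237)^1 + 8.7715/(1+0.1237)^2 + 106.2411/(1+0.1237)^2 = 98.2592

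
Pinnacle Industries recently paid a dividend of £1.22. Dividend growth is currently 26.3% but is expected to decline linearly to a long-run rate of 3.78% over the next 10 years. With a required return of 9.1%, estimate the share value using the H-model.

H-model: P₀ = D₀[(1+g_L) + H(g_S−g_L)]/(r−g_L), with H = 10/2 = 5.
P₀ = 1.22 × [(1+0.0378) + 5×(0.263−0.0378)] / (0.091−0.0378)
   = 1.22 × 2.1638 / 0.0532 = 49.6210

£49.62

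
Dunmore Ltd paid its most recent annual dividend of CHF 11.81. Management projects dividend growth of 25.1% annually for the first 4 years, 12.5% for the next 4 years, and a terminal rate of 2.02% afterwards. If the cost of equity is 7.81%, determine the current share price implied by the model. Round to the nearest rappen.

Three-stage DDM. Project D₁…D_8; terminal Gordon value at t=8 with g = 0.0202; discount at r = 0.0781.
D_1 = 14.7743
D_2 = 18.4827
D_3 = 23.1218
D_4 = 28.9254
D_5 = 32.5411
D_6 = 36.6087
D_7 = 41.1848
D_8 = 46.3329
TV_8 = 47.2688/(0.0781−0.0202) = 816.3868
P₀ = Σ Dₜ/(1+r)ᵗ + TV_8/(1+r)^8 = 612.1683

CHF 612.17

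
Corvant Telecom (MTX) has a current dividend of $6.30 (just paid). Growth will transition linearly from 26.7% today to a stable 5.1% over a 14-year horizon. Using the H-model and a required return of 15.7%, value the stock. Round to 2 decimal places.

$152.33

H-model: P₀ = D₀[(1+g_L) + H(g_S−g_L)]/(r−g_L), with H = 14/2 = 7.
P₀ = 6.30 × [(1+0.051) + 7×(0.267−0.051)] / (0.157−0.051)
   = 6.30 × 2.5630 / 0.106 = 152.3292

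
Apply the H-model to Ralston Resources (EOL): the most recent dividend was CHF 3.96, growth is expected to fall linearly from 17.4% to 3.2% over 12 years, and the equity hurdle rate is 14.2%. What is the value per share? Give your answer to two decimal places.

H-model: P₀ = D₀[(1+g_L) + H(g_S−g_L)]/(r−g_L), with H = 12/2 = 6.
P₀ = 3.96 × [(1+0.032) + 6×(0.174−0.032)] / (0.142−0.032)
   = 3.96 × 1.8840 / 0.11 = 67.8240

CHF 67.82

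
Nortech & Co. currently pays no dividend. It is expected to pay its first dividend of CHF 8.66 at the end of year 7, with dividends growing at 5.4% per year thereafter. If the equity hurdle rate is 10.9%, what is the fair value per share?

CHF 84.64

Deferred-dividend DDM. At t=6 the remaining stream is a growing perpetuity with first payment D_7 = 8.66.
V_6 = D_7/(r−g) = 8.66/(0.109−0.054) = 157.4545
P₀ = V_6/(1+r)^6 = 157.4545/(1+0.109)^6 = 84.6381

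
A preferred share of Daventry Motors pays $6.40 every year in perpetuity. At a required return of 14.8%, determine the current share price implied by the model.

$43.24

Zero-growth DDM (perpetuity): P₀ = D/r = 6.40 / 0.148 = 43.2432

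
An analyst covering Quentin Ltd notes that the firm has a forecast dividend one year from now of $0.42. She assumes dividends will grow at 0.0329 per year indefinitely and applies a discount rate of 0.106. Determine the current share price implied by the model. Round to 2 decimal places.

$5.75

Gordon growth model: P₀ = D₁/(r − g), with D₁ = 0.42 given directly.
P₀ = 0.4200 / (0.106 − 0.0329) = 0.4200 / 0.0731 = 5.7456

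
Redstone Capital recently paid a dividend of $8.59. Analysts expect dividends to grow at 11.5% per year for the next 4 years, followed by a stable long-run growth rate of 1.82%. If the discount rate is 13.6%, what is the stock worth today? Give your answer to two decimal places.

$101.71

Two-stage DDM. Project D₁…D_4 at 0.115, terminal growth 0.0182, discount at r = 0.136.
D_1 = 9.5778
D_2 = 10.6793
D_3 = 11.9074
D_4 = 13.2768
Terminal value at t=4: TV = D_5/(r−g) = 13.5184/(0.136−0.0182) = 114.7573
P₀ = 9.5778/(1+0.136)^1 + 10.6793/(1+0.136)^2 + 11.9074/(1+0.136)^3 + 13.2768/(1+0.136)^4 + 114.7573/(1+0.136)^4 = 101.7087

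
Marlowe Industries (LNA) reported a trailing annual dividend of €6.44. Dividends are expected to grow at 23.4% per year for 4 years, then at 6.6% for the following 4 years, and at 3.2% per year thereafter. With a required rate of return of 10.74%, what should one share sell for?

€186.85

Three-stage DDM. Project D₁…D_8; terminal Gordon value at t=8 with g = 0.032; discount at r = 0.1074.
D_1 = 7.9470
D_2 = 9.8065
D_3 = 12.1013
D_4 = 14.9330
D_5 = 15.9186
D_6 = 16.9692
D_7 = 18.0891
D_8 = 19.2830
TV_8 = 19.9001/(0.1074−0.032) = 263.9269
P₀ = Σ Dₜ/(1+r)ᵗ + TV_8/(1+r)^8 = 186.8491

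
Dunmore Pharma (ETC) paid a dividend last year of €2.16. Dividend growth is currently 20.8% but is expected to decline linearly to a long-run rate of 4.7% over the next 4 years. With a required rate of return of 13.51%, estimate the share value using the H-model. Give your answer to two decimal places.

H-model: P₀ = D₀[(1+g_L) + H(g_S−g_L)]/(r−g_L), with H = 4/2 = 2.
P₀ = 2.16 × [(1+0.047) + 2×(0.208−0.047)] / (0.1351−0.047)
   = 2.16 × 1.3690 / 0.0881 = 33.5646

€33.56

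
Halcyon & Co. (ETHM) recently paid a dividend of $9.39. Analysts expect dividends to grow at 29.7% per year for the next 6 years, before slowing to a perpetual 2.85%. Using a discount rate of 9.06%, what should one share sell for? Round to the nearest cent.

$547.90

Two-stage DDM. Project D₁…D_6 at 0.297, terminal growth 0.0285, discount at r = 0.0906.
D_1 = 12.1788
D_2 = 15.7959
D_3 = 20.4873
D_4 = 26.5721
D_5 = 34.4640
D_6 = 44.6998
Terminal value at t=6: TV = D_7/(r−g) = 45.9737/(0.0906−0.0285) = 740.3177
P₀ = 12.1788/(1+0.0906)^1 + 15.7959/(1+0.0906)^2 + 20.4873/(1+0.0906)^3 + 26.5721/(1+0.0906)^4 + 34.4640/(1+0.0906)^5 + 44.6998/(1+0.0906)^6 + 740.3177/(1+0.0906)^6 = 547.8994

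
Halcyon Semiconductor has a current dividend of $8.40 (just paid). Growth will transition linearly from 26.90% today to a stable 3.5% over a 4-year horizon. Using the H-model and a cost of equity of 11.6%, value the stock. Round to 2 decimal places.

$155.87

H-model: P₀ = D₀[(1+g_L) + H(g_S−g_L)]/(r−g_L), with H = 4/2 = 2.
P₀ = 8.40 × [(1+0.035) + 2×(0.269−0.035)] / (0.116−0.035)
   = 8.40 × 1.5030 / 0.081 = 155.8667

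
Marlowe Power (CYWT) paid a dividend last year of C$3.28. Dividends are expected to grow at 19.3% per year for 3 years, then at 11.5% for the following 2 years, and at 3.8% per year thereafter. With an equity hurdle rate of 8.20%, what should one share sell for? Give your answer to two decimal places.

Three-stage DDM. Project D₁…D_5; terminal Gordon value at t=5 with g = 0.038; discount at r = 0.082.
D_1 = 3.9130
D_2 = 4.6683
D_3 = 5.5692
D_4 = 6.2097
D_5 = 6.9238
TV_5 = 7.1869/(0.082−0.038) = 163.3389
P₀ = Σ Dₜ/(1+r)ᵗ + TV_5/(1+r)^5 = 131.3421

C$131.34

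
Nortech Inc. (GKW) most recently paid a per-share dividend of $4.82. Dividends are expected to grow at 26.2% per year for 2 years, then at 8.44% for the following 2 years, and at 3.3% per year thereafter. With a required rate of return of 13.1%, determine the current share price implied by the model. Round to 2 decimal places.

$80.80

Three-stage DDM. Project D₁…D_4; terminal Gordon value at t=4 with g = 0.033; discount at r = 0.131.
D_1 = 6.0828
D_2 = 7.6765
D_3 = 8.3244
D_4 = 9.0270
TV_4 = 9.3249/(0.131−0.033) = 95.1522
P₀ = Σ Dₜ/(1+r)ᵗ + TV_4/(1+r)^4 = 80.8029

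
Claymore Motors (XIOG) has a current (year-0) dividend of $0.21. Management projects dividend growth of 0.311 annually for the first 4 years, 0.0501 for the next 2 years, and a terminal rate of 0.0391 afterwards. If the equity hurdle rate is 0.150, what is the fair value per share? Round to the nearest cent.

$4.57

Three-stage DDM. Project D₁…D_6; terminal Gordon value at t=6 with g = 0.0391; discount at r = 0.15.
D_1 = 0.2753
D_2 = 0.3609
D_3 = 0.4732
D_4 = 0.6203
D_5 = 0.6514
D_6 = 0.6841
TV_6 = 0.7108/(0.15−0.0391) = 6.4094
P₀ = Σ Dₜ/(1+r)ᵗ + TV_6/(1+r)^6 = 4.5687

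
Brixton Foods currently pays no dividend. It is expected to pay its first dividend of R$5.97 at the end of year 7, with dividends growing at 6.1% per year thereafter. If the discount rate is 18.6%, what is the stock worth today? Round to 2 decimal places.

R$17.16

Deferred-dividend DDM. At t=6 the remaining stream is a growing perpetuity with first payment D_7 = 5.97.
V_6 = D_7/(r−g) = 5.97/(0.186−0.061) = 47.7600
P₀ = V_6/(1+r)^6 = 47.7600/(1+0.186)^6 = 17.1615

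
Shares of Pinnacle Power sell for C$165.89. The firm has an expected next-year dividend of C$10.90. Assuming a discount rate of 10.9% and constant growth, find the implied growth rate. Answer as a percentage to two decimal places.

From P₀ = D₁/(r − g), the implied growth is g = r − D₁/P₀.
g = 0.109 − 10.90/165.89 = 0.109 − 0.06571 = 0.04329

4.33%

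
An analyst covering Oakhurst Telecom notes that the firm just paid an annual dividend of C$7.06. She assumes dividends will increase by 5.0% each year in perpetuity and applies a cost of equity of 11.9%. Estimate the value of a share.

Gordon growth model: P₀ = D₁/(r − g). D₁ = 7.06 × (1 + 0.05) = 7.4130.
P₀ = 7.4130 / (0.119 − 0.05) = 7.4130 / 0.069 = 107.4348

C$107.43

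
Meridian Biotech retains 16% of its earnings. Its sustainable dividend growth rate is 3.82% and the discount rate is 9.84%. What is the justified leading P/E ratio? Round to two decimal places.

Payout ratio b = 1 − 0.16 = 0.84.
Justified leading P/E = b/(r−g) = 0.84/(0.0984−0.0382) = 13.9535

13.95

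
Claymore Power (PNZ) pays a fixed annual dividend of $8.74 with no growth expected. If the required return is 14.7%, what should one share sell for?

Zero-growth DDM (perpetuity): P₀ = D/r = 8.74 / 0.147 = 59.4558

$59.46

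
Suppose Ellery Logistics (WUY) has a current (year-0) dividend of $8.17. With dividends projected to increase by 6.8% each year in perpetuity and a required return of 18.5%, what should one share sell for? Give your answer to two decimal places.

Gordon growth model: P₀ = D₁/(r − g). D₁ = 8.17 × (1 + 0.068) = 8.7256.
P₀ = 8.7256 / (0.185 − 0.068) = 8.7256 / 0.117 = 74.5774

$74.58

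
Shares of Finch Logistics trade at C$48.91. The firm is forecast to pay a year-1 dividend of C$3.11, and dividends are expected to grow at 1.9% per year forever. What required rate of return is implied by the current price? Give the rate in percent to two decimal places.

Rearranging the constant-growth DDM: r = D₁/P₀ + g.
r = 3.1100 / 48.91 + 0.019 = 0.06359 + 0.019 = 0.08259

8.26%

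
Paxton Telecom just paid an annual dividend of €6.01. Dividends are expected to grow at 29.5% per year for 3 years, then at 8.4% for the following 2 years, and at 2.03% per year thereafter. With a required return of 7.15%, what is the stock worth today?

Three-stage DDM. Project D₁…D_5; terminal Gordon value at t=5 with g = 0.0203; discount at r = 0.0715.
D_1 = 7.7829
D_2 = 10.0789
D_3 = 13.0522
D_4 = 14.1486
D_5 = 15.3371
TV_5 = 15.6484/(0.0715−0.0203) = 305.6330
P₀ = Σ Dₜ/(1+r)ᵗ + TV_5/(1+r)^5 = 264.6356

€264.64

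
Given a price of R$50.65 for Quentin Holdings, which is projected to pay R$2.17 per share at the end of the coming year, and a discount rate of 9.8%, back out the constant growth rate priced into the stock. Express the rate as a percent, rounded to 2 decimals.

From P₀ = D₁/(r − g), the implied growth is g = r − D₁/P₀.
g = 0.098 − 2.17/50.65 = 0.098 − 0.04284 = 0.05516

5.52%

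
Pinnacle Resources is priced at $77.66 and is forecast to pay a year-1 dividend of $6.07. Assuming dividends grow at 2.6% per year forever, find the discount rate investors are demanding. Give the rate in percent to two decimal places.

10.42%

Rearranging the constant-growth DDM: r = D₁/P₀ + g.
r = 6.0700 / 77.66 + 0.026 = 0.07816 + 0.026 = 0.10416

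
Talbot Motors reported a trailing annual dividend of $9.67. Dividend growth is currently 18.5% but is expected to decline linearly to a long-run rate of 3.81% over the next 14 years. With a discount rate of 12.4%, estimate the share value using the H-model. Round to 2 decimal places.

$232.62

H-model: P₀ = D₀[(1+g_L) + H(g_S−g_L)]/(r−g_L), with H = 14/2 = 7.
P₀ = 9.67 × [(1+0.0381) + 7×(0.185−0.0381)] / (0.124−0.0381)
   = 9.67 × 2.0664 / 0.0859 = 232.6203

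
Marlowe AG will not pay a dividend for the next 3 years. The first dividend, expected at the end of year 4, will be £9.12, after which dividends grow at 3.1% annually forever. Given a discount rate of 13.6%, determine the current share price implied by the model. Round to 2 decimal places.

£59.25

Deferred-dividend DDM. At t=3 the remaining stream is a growing perpetuity with first payment D_4 = 9.12.
V_3 = D_4/(r−g) = 9.12/(0.136−0.031) = 86.8571
P₀ = V_3/(1+r)^3 = 86.8571/(1+0.136)^3 = 59.2476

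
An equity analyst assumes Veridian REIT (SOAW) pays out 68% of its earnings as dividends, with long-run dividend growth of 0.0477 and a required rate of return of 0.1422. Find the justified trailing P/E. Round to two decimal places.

7.54

Justified trailing P/E = b(1+g)/(r−g) = 0.68×(1+0.0477)/(0.1422−0.0477) = 7.5390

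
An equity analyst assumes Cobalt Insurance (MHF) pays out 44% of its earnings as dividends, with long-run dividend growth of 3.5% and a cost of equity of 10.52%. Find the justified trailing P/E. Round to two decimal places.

6.49

Justified trailing P/E = b(1+g)/(r−g) = 0.44×(1+0.035)/(0.1052−0.035) = 6.4872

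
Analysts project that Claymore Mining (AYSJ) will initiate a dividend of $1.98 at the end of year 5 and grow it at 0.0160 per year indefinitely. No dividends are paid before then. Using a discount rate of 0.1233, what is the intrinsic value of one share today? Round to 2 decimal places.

Deferred-dividend DDM. At t=4 the remaining stream is a growing perpetuity with first payment D_5 = 1.98.
V_4 = D_5/(r−g) = 1.98/(0.1233−0.016) = 18.4529
P₀ = V_4/(1+r)^4 = 18.4529/(1+0.1233)^4 = 11.5900

$11.59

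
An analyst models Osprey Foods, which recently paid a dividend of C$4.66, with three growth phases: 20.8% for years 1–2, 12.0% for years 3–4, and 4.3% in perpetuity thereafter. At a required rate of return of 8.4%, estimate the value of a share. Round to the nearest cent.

C$180.30

Three-stage DDM. Project D₁…D_4; terminal Gordon value at t=4 with g = 0.043; discount at r = 0.084.
D_1 = 5.6293
D_2 = 6.8002
D_3 = 7.6162
D_4 = 8.5301
TV_4 = 8.8969/(0.084−0.043) = 216.9983
P₀ = Σ Dₜ/(1+r)ᵗ + TV_4/(1+r)^4 = 180.2963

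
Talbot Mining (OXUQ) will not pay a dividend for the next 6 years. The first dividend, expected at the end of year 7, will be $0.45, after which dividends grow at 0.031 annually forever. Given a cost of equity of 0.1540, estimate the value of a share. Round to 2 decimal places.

$1.55

Deferred-dividend DDM. At t=6 the remaining stream is a growing perpetuity with first payment D_7 = 0.45.
V_6 = D_7/(r−g) = 0.45/(0.154−0.031) = 3.6585
P₀ = V_6/(1+r)^6 = 3.6585/(1+0.154)^6 = 1.5491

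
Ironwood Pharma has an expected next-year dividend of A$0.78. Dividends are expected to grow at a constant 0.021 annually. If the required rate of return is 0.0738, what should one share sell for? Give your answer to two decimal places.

A$14.77

Gordon growth model: P₀ = D₁/(r − g), with D₁ = 0.78 given directly.
P₀ = 0.7800 / (0.0738 − 0.021) = 0.7800 / 0.0528 = 14.7727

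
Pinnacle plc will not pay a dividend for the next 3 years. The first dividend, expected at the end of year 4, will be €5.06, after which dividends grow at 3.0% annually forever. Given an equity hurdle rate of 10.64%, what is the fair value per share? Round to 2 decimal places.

€48.90

Deferred-dividend DDM. At t=3 the remaining stream is a growing perpetuity with first payment D_4 = 5.06.
V_3 = D_4/(r−g) = 5.06/(0.1064−0.03) = 66.2304
P₀ = V_3/(1+r)^3 = 66.2304/(1+0.1064)^3 = 48.9013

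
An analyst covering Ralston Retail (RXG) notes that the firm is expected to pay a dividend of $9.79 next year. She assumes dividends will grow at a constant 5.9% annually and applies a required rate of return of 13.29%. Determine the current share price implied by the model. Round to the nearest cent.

$132.48

Gordon growth model: P₀ = D₁/(r − g), with D₁ = 9.79 given directly.
P₀ = 9.7900 / (0.1329 − 0.059) = 9.7900 / 0.0739 = 132.4763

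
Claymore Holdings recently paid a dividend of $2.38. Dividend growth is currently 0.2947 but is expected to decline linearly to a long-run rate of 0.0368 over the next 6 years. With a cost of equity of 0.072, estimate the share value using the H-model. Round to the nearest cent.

$122.41

H-model: P₀ = D₀[(1+g_L) + H(g_S−g_L)]/(r−g_L), with H = 6/2 = 3.
P₀ = 2.38 × [(1+0.0368) + 3×(0.2947−0.0368)] / (0.072−0.0368)
   = 2.38 × 1.8105 / 0.0352 = 122.4145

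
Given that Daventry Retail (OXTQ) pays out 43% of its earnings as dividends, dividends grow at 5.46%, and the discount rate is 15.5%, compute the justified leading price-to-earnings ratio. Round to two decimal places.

4.28

Justified leading P/E = b/(r−g) = 0.43/(0.155−0.0546) = 4.2829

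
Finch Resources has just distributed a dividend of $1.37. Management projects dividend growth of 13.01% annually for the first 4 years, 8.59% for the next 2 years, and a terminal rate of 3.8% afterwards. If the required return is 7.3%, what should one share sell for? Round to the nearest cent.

$60.88

Three-stage DDM. Project D₁…D_6; terminal Gordon value at t=6 with g = 0.038; discount at r = 0.073.
D_1 = 1.5482
D_2 = 1.7497
D_3 = 1.9773
D_4 = 2.2345
D_5 = 2.4265
D_6 = 2.6349
TV_6 = 2.7350/(0.073−0.038) = 78.1443
P₀ = Σ Dₜ/(1+r)ᵗ + TV_6/(1+r)^6 = 60.8848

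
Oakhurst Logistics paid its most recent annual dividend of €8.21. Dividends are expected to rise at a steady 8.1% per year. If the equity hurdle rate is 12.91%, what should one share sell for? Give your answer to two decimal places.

Gordon growth model: P₀ = D₁/(r − g). D₁ = 8.21 × (1 + 0.081) = 8.8750.
P₀ = 8.8750 / (0.1291 − 0.081) = 8.8750 / 0.0481 = 184.5116

€184.51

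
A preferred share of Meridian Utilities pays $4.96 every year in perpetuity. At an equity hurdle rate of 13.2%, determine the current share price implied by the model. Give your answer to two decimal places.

$37.58

Zero-growth DDM (perpetuity): P₀ = D/r = 4.96 / 0.132 = 37.5758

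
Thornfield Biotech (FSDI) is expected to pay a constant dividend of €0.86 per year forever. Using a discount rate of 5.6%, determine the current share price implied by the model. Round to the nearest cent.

Zero-growth DDM (perpetuity): P₀ = D/r = 0.86 / 0.056 = 15.3571

€15.36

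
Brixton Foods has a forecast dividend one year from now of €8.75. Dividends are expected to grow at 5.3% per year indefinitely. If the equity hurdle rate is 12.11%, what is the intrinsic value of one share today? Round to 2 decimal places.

€128.49

Gordon growth model: P₀ = D₁/(r − g), with D₁ = 8.75 given directly.
P₀ = 8.7500 / (0.1211 − 0.053) = 8.7500 / 0.0681 = 128.4875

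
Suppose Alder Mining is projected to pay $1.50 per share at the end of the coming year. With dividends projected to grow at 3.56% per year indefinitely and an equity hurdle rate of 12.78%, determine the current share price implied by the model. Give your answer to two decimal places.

Gordon growth model: P₀ = D₁/(r − g), with D₁ = 1.50 given directly.
P₀ = 1.5000 / (0.1278 − 0.0356) = 1.5000 / 0.0922 = 16.2690

$16.27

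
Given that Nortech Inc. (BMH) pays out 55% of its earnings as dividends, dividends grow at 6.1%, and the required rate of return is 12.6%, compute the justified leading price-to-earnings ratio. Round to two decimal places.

8.46

Justified leading P/E = b/(r−g) = 0.55/(0.126−0.061) = 8.4615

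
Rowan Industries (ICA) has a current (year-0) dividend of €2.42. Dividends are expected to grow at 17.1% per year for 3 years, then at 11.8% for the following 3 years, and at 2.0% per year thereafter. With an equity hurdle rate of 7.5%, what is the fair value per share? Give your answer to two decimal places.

Three-stage DDM. Project D₁…D_6; terminal Gordon value at t=6 with g = 0.02; discount at r = 0.075.
D_1 = 2.8338
D_2 = 3.3184
D_3 = 3.8859
D_4 = 4.3444
D_5 = 4.8570
D_6 = 5.4301
TV_6 = 5.5387/(0.075−0.02) = 100.7045
P₀ = Σ Dₜ/(1+r)ᵗ + TV_6/(1+r)^6 = 84.0430

€84.04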